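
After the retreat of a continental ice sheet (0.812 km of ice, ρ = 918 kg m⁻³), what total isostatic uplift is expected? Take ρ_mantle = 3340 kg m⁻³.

0.223 km

Removing the load lets mantle flow back in; uplift u satisfies ρ_ice t = ρ_m u.
u = t ρ_ice/ρ_m = 0.812 km × 918/3340 = 0.223 km.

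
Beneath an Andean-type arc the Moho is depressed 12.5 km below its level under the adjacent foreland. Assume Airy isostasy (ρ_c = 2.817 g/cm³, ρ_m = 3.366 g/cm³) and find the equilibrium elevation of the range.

For local isostatic compensation: ρ_c h = (ρ_m − ρ_c) r.
h = r (ρ_m − ρ_c) / ρ_c = 12.5 km × (3.366 − 2.817) / 2.817 = 2.44 km.

2.44 km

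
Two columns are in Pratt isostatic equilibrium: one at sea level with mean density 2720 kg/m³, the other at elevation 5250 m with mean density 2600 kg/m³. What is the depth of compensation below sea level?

114000 m

ρ_ref D = ρ (D + h) → D (ρ_ref − ρ) = ρ h.
D = ρ h/(ρ_ref − ρ) = 2600 × 5250 m/(2720 − 2600) = 114000 m.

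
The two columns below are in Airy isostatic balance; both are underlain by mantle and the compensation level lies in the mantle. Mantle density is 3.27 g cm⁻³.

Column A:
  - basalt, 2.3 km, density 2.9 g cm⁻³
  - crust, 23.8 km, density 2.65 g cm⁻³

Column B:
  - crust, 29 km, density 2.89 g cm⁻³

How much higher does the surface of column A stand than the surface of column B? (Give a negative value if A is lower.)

1.4 km

For any compensation level in the mantle, the mantle terms cancel and isostasy reduces to e = (Σt_A − Σt_B) − (Σ(ρt)_A − Σ(ρt)_B) / ρ_m.
Σt_A = 26.1 km; Σt_B = 29 km; Σ(ρt)_A = 69.74; Σ(ρt)_B = 83.81 (in km·g cm⁻³).
e = (26.1 − 29) − (69.74 − 83.81) / 3.27 = 1.4 km.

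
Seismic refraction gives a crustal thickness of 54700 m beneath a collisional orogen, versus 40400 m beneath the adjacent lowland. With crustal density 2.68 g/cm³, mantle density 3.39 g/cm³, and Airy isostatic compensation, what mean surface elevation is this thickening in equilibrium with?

Excess crust Δ = 54700 m − 40400 m = 14300 m, split between elevation h and root r with h + r = Δ.
Airy balance ρ_c h = (ρ_m − ρ_c) r gives r = h ρ_c/(ρ_m − ρ_c), so h (1 + ρ_c/(ρ_m − ρ_c)) = Δ, i.e. h = Δ (ρ_m − ρ_c)/ρ_m.
h = 14300 m × 0.71/3.39 = 2990 m.

2990 m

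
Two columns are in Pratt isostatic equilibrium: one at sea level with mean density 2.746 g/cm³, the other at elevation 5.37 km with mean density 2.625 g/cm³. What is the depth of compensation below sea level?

ρ_ref D = ρ (D + h) → D (ρ_ref − ρ) = ρ h.
D = ρ h/(ρ_ref − ρ) = 2.625 × 5.37 km/(2.746 − 2.625) = 116 km.

116 km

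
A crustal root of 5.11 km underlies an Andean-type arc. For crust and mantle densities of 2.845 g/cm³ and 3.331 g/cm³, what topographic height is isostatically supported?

Isostatic balance requires: ρ_c h = (ρ_m − ρ_c) r.
h = r (ρ_m − ρ_c) / ρ_c = 5.11 km × (3.331 − 2.845) / 2.845 = 0.873 km.

0.873 km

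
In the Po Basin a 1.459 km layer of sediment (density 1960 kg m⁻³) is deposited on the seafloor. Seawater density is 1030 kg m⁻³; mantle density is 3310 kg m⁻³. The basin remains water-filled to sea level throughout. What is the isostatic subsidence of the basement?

Submarine loading: the sediment displaces seawater, and the subsidence is in turn flooded, so s (ρ_m − ρ_w) = t (ρ_sed − ρ_w).
s = 1.459 km × (1960 − 1030) / (3310 − 1030) = 0.595 km.

0.595 km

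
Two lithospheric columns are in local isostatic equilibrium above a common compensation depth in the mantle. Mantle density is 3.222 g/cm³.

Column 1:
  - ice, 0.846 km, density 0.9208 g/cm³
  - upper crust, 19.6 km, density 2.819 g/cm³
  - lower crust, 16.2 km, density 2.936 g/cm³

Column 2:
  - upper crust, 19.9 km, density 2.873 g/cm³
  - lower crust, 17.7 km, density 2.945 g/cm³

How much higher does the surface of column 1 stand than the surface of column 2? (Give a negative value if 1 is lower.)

For any compensation level in the mantle, the mantle terms cancel and isostasy reduces to e = (Σt_1 − Σt_2) − (Σ(ρt)_1 − Σ(ρt)_2) / ρ_m.
Σt_1 = 36.646 km; Σt_2 = 37.6 km; Σ(ρt)_1 = 103.594597; Σ(ρt)_2 = 109.2992 (in km·g/cm³).
e = (36.646 − 37.6) − (103.594597 − 109.2992) / 3.222 = 0.817 km.

0.817 km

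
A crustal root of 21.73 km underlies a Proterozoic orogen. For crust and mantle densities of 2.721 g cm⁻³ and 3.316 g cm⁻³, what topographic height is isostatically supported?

4.75 km

Balancing pressure at the compensation depth: ρ_c h = (ρ_m − ρ_c) r.
h = r (ρ_m − ρ_c) / ρ_c = 21.73 km × (3.316 − 2.721) / 2.721 = 4.75 km.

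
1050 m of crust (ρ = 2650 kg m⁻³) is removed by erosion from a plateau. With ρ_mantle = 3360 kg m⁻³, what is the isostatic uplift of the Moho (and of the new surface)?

828 m

Unloading: uplift u = e ρ_c/ρ_m = 1050 m × 2650/3360 = 828 m.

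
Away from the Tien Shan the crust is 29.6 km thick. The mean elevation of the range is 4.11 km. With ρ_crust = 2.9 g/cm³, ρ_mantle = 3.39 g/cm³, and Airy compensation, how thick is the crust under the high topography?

58 km

Root depth r = h ρ_c / (ρ_m − ρ_c) = 4.11 km × 2.9 / 0.49 = 24.32 km.
Total thickness = T + h + r = 29.6 km + 4.11 km + 24.32 km = 58 km.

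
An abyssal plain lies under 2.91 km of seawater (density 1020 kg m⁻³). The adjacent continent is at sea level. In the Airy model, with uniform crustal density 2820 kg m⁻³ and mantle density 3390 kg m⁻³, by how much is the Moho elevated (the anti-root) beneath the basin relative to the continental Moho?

9.19 km

In Airy isostatic equilibrium: replacing crust with seawater at the top is compensated by replacing crust with mantle at the base: d (ρ_c − ρ_w) = a (ρ_m − ρ_c).
a = d (ρ_c − ρ_w)/(ρ_m − ρ_c) = 2.91 km × 1800/570 = 9.19 km.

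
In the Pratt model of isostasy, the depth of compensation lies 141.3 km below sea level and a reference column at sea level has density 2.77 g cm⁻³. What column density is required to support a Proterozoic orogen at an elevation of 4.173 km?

2.69 g cm⁻³

Pratt balance: ρ_ref D = ρ (D + h).
ρ = ρ_ref D/(D + h) = 2.77 × 141.3 km/(141.3 km + 4.173 km) = 2.69 g cm⁻³.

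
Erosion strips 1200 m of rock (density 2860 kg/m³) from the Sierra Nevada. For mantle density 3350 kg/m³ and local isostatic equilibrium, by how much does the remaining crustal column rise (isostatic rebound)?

1020 m

Unloading: uplift u = e ρ_c/ρ_m = 1200 m × 2860/3350 = 1020 m.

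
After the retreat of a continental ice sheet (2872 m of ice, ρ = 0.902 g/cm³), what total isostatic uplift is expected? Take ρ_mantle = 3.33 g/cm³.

778 m

Removing the load lets mantle flow back in; uplift u satisfies ρ_ice t = ρ_m u.
u = t ρ_ice/ρ_m = 2872 m × 0.902/3.33 = 778 m.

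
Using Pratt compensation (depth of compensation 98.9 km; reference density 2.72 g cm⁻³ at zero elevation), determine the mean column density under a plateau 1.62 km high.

2.68 g cm⁻³

Pratt balance: ρ_ref D = ρ (D + h).
ρ = ρ_ref D/(D + h) = 2.72 × 98.9 km/(98.9 km + 1.62 km) = 2.68 g cm⁻³.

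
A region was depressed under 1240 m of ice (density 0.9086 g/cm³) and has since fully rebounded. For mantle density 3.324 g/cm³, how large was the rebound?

339 m

Removing the load lets mantle flow back in; uplift u satisfies ρ_ice t = ρ_m u.
u = t ρ_ice/ρ_m = 1240 m × 0.9086/3.324 = 339 m.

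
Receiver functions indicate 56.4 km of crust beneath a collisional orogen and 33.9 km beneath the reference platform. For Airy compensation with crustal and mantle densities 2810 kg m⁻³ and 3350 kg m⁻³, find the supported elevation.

Excess crust Δ = 56.4 km − 33.9 km = 22.5 km, split between elevation h and root r with h + r = Δ.
Airy balance ρ_c h = (ρ_m − ρ_c) r gives r = h ρ_c/(ρ_m − ρ_c), so h (1 + ρ_c/(ρ_m − ρ_c)) = Δ, i.e. h = Δ (ρ_m − ρ_c)/ρ_m.
h = 22.5 km × 540/3350 = 3.63 km.

3.63 km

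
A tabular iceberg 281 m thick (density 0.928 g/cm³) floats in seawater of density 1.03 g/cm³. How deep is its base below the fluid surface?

253 m

Draft d = t ρ_obj/ρ_fluid = 281 m × 0.928/1.03 = 253 m.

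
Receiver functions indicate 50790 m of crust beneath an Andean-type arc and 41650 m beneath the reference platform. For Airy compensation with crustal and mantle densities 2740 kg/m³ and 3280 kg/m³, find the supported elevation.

1500 m

Excess crust Δ = 50790 m − 41650 m = 9140 m, split between elevation h and root r with h + r = Δ.
Airy balance ρ_c h = (ρ_m − ρ_c) r gives r = h ρ_c/(ρ_m − ρ_c), so h (1 + ρ_c/(ρ_m − ρ_c)) = Δ, i.e. h = Δ (ρ_m − ρ_c)/ρ_m.
h = 9140 m × 540/3280 = 1500 m.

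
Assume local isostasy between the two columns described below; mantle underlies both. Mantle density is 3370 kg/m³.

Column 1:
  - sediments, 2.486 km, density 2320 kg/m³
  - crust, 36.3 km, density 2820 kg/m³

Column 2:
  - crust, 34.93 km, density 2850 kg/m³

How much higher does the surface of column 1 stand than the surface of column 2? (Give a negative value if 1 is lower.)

For any compensation level in the mantle, the mantle terms cancel and isostasy reduces to e = (Σt_1 − Σt_2) − (Σ(ρt)_1 − Σ(ρt)_2) / ρ_m.
Σt_1 = 38.786 km; Σt_2 = 34.93 km; Σ(ρt)_1 = 108133.52; Σ(ρt)_2 = 99550.5 (in km·kg/m³).
e = (38.786 − 34.93) − (108133.52 − 99550.5) / 3370 = 1.31 km.

1.31 km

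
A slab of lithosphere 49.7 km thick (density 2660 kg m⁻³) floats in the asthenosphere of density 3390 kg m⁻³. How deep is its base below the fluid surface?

39 km

Draft d = t ρ_obj/ρ_fluid = 49.7 km × 2660/3390 = 39 km.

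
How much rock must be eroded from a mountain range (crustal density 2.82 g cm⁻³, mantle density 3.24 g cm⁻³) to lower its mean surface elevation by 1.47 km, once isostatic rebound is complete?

11.3 km

Net drop Δ = e − u = e − e ρ_c/ρ_m = e (ρ_m − ρ_c)/ρ_m.
e = Δ ρ_m/(ρ_m − ρ_c) = 1.47 km × 3.24/0.42 = 11.3 km.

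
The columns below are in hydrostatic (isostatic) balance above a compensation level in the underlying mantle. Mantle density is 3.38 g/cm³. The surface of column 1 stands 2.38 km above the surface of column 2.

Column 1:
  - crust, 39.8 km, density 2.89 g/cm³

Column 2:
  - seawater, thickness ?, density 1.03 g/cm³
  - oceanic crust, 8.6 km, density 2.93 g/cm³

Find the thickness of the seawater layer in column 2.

Take the compensation level at the base of the deeper column (depth z_c below the surface of column 1) and equate Σ ρ_i t_i down to z_c; mantle fills any gap and the z_c terms cancel.
Column 1: 39.8×2.89 + (z_c − 39.8)×3.38
Column 2: 2.38×0 + x×1.03 + 8.6×2.93 + (z_c − 2.38 − 8.6 − x)×3.38
The z_c×3.38 term appears on both sides and cancels. Collect the known terms of each column as K = Σ(ρt)_known − 3.38 × (depth of known layers): K_1 = 115.022 − 3.38×39.8 = −19.502; K_2 = 25.198 − 3.38×(2.38 + 8.6) = −11.9144.
Balance: K_1 = K_2 − x×(3.38 − 1.03), so x = (K_2 − K_1)/(3.38 − 1.03) = 7.5876/2.35 = 3.23 km.

3.23 km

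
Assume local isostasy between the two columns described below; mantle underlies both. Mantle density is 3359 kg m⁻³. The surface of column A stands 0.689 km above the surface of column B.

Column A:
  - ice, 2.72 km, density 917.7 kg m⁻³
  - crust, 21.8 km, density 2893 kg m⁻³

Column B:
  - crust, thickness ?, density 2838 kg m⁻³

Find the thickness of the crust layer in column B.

27.8 km

Take the compensation level at the base of the deeper column (depth z_c below the surface of column A) and equate Σ ρ_i t_i down to z_c; mantle fills any gap and the z_c terms cancel.
Column A: 2.72×917.7 + 21.8×2893 + (z_c − 24.52)×3359
Column B: 0.689×0 + x×2838 + (z_c − 0.689 − 0 − x)×3359
The z_c×3359 term appears on both sides and cancels. Collect the known terms of each column as K = Σ(ρt)_known − 3359 × (depth of known layers): K_A = 65563.544 − 3359×24.52 = −16799.136; K_B = 0 − 3359×(0.689 + 0) = −2314.351.
Balance: K_A = K_B − x×(3359 − 2838), so x = (K_B − K_A)/(3359 − 2838) = 14484.8/521 = 27.8 km.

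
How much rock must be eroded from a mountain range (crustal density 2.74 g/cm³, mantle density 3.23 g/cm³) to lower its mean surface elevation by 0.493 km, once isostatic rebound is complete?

Net drop Δ = e − u = e − e ρ_c/ρ_m = e (ρ_m − ρ_c)/ρ_m.
e = Δ ρ_m/(ρ_m − ρ_c) = 0.493 km × 3.23/0.49 = 3.25 km.

3.25 km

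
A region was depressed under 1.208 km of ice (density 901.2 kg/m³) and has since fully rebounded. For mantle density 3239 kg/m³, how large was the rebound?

Removing the load lets mantle flow back in; uplift u satisfies ρ_ice t = ρ_m u.
u = t ρ_ice/ρ_m = 1.208 km × 901.2/3239 = 0.336 km.

0.336 km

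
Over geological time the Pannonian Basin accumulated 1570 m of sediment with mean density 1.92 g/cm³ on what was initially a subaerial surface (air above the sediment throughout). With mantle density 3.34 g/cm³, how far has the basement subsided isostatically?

903 m

Subaerial load: s = t ρ_sed / ρ_m = 1570 m × 1.92/3.34 = 903 m.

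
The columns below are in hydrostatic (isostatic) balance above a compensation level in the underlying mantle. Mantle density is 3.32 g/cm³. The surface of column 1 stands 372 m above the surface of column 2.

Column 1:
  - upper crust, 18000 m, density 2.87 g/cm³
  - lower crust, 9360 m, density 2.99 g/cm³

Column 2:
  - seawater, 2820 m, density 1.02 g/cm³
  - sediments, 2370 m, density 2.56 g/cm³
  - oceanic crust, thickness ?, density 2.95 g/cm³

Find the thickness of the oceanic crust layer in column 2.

Take the compensation level at the base of the deeper column (depth z_c below the surface of column 1) and equate Σ ρ_i t_i down to z_c; mantle fills any gap and the z_c terms cancel.
Column 1: 18000×2.87 + 9360×2.99 + (z_c − 27360)×3.32
Column 2: 372×0 + 2820×1.02 + 2370×2.56 + x×2.95 + (z_c − 372 − 5190 − x)×3.32
The z_c×3.32 term appears on both sides and cancels. Collect the known terms of each column as K = Σ(ρt)_known − 3.32 × (depth of known layers): K_1 = 79646.4 − 3.32×27360 = −11188.8; K_2 = 8943.6 − 3.32×(372 + 5190) = −9522.24.
Balance: K_1 = K_2 − x×(3.32 − 2.95), so x = (K_2 − K_1)/(3.32 − 2.95) = 1666.56/0.37 = 4500 m.

4500 m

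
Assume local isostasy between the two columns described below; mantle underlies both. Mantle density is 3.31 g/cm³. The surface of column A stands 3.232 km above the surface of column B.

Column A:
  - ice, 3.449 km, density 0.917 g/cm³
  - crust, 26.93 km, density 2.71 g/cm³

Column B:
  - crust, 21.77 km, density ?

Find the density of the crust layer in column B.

Take the compensation level at the base of the deeper column (depth z_c below the surface of column A) and equate Σ ρ_i t_i down to z_c; mantle fills any gap and the z_c terms cancel.
Column A: 3.449×0.917 + 26.93×2.71 + (z_c − 30.379)×3.31
Column B: 3.232×0 + 21.77×ρ + (z_c − 3.232 − 21.77)×3.31
The z_c×3.31 term appears on both sides and cancels. Collect the known terms of each column as K = Σ(ρt)_known − 3.31 × (depth of known layers): K_A = 76.143033 − 3.31×30.379 = −24.411457; K_B = 0 − 3.31×(3.232 + 21.77) = −82.75662.
Balance: K_A = K_B + 21.77×ρ, so ρ = (K_A − K_B)/21.77 = 58.3452/21.77 = 2.68 g/cm³.

2.68 g/cm³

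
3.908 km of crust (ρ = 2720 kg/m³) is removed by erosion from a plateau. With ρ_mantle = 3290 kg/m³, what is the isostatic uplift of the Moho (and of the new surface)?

3.23 km

Unloading: uplift u = e ρ_c/ρ_m = 3.908 km × 2720/3290 = 3.23 km.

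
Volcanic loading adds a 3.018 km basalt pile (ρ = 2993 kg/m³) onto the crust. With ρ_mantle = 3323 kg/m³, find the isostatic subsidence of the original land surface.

Subaerial loading: s = t ρ_load / ρ_m.
s = 3.018 km × 2993/3323 = 2.72 km.

2.72 km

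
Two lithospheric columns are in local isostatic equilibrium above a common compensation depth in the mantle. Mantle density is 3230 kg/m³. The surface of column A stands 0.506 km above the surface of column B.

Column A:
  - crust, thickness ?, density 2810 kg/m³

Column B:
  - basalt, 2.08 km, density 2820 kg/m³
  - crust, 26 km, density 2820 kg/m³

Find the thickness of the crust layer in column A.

Take the compensation level at the base of the deeper column (depth z_c below the surface of column A) and equate Σ ρ_i t_i down to z_c; mantle fills any gap and the z_c terms cancel.
Column A: x×2810 + (z_c − 0 − x)×3230
Column B: 0.506×0 + 2.08×2820 + 26×2820 + (z_c − 0.506 − 28.08)×3230
The z_c×3230 term appears on both sides and cancels. Collect the known terms of each column as K = Σ(ρt)_known − 3230 × (depth of known layers): K_A = 0 − 3230×0 = 0; K_B = 79185.6 − 3230×(0.506 + 28.08) = −13147.18.
Balance: K_A − x×(3230 − 2810) = K_B, so x = (K_A − K_B)/(3230 − 2810) = 13147.2/420 = 31.3 km.

31.3 km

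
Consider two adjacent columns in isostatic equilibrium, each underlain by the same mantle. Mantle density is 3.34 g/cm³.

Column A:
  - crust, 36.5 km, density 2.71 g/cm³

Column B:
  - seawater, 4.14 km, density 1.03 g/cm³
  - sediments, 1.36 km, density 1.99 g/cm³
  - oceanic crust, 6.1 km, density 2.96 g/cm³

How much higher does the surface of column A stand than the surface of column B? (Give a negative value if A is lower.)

For any compensation level in the mantle, the mantle terms cancel and isostasy reduces to e = (Σt_A − Σt_B) − (Σ(ρt)_A − Σ(ρt)_B) / ρ_m.
Σt_A = 36.5 km; Σt_B = 11.6 km; Σ(ρt)_A = 98.915; Σ(ρt)_B = 25.0266 (in km·g/cm³).
e = (36.5 − 11.6) − (98.915 − 25.0266) / 3.34 = 2.78 km.

2.78 km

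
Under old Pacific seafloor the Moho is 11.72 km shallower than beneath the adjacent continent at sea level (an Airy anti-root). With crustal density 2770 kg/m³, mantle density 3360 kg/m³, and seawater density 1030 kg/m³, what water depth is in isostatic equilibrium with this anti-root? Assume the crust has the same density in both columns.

3.97 km

Replacing a thickness d of crust by seawater at the top must be balanced by replacing crust with mantle at the base: d (ρ_c − ρ_w) = a (ρ_m − ρ_c).
d = a (ρ_m − ρ_c)/(ρ_c − ρ_w) = 11.72 km × 590/1740 = 3.97 km.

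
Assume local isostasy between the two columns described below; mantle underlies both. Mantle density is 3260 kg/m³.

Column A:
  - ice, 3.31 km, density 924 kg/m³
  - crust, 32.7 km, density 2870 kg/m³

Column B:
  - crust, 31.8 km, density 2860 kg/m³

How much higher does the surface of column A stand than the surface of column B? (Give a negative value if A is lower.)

For any compensation level in the mantle, the mantle terms cancel and isostasy reduces to e = (Σt_A − Σt_B) − (Σ(ρt)_A − Σ(ρt)_B) / ρ_m.
Σt_A = 36.01 km; Σt_B = 31.8 km; Σ(ρt)_A = 96907.44; Σ(ρt)_B = 90948 (in km·kg/m³).
e = (36.01 − 31.8) − (96907.44 − 90948) / 3260 = 2.38 km.

2.38 km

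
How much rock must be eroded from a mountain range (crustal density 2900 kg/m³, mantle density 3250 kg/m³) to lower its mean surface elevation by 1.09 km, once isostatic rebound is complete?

10.1 km

Net drop Δ = e − u = e − e ρ_c/ρ_m = e (ρ_m − ρ_c)/ρ_m.
e = Δ ρ_m/(ρ_m − ρ_c) = 1.09 km × 3250/350 = 10.1 km.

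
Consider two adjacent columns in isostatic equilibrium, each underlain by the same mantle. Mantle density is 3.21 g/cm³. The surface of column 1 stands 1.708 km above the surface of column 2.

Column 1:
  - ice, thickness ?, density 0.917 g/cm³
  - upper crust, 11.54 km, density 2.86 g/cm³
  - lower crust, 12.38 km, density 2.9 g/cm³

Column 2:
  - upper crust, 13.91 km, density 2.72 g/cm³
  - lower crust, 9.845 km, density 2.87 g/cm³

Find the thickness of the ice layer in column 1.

Take the compensation level at the base of the deeper column (depth z_c below the surface of column 1) and equate Σ ρ_i t_i down to z_c; mantle fills any gap and the z_c terms cancel.
Column 1: x×0.917 + 11.54×2.86 + 12.38×2.9 + (z_c − 23.92 − x)×3.21
Column 2: 1.708×0 + 13.91×2.72 + 9.845×2.87 + (z_c − 1.708 − 23.755)×3.21
The z_c×3.21 term appears on both sides and cancels. Collect the known terms of each column as K = Σ(ρt)_known − 3.21 × (depth of known layers): K_1 = 68.9064 − 3.21×23.92 = −7.8768; K_2 = 66.09035 − 3.21×(1.708 + 23.755) = −15.64588.
Balance: K_1 − x×(3.21 − 0.917) = K_2, so x = (K_1 − K_2)/(3.21 − 0.917) = 7.76908/2.293 = 3.39 km.

3.39 km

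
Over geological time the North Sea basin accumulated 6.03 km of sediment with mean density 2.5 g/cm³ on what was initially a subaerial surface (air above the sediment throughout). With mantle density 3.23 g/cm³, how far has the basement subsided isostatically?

4.67 km

Subaerial load: s = t ρ_sed / ρ_m = 6.03 km × 2.5/3.23 = 4.67 km.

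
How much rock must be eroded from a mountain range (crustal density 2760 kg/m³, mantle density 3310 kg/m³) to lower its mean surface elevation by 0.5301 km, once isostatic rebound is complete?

Net drop Δ = e − u = e − e ρ_c/ρ_m = e (ρ_m − ρ_c)/ρ_m.
e = Δ ρ_m/(ρ_m − ρ_c) = 0.5301 km × 3310/550 = 3.19 km.

3.19 km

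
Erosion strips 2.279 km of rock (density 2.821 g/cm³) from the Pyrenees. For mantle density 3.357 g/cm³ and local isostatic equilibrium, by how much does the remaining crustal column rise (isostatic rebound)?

Unloading: uplift u = e ρ_c/ρ_m = 2.279 km × 2.821/3.357 = 1.92 km.

1.92 km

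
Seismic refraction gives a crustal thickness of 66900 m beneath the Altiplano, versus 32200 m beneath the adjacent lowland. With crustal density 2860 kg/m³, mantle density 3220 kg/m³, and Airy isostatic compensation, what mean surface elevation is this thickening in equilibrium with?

Excess crust Δ = 66900 m − 32200 m = 34700 m, split between elevation h and root r with h + r = Δ.
Airy balance ρ_c h = (ρ_m − ρ_c) r gives r = h ρ_c/(ρ_m − ρ_c), so h (1 + ρ_c/(ρ_m − ρ_c)) = Δ, i.e. h = Δ (ρ_m − ρ_c)/ρ_m.
h = 34700 m × 360/3220 = 3880 m.

3880 m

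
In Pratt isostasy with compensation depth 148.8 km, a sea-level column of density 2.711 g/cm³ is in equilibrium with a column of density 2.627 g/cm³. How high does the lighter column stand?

ρ_ref D = ρ (D + h) → h = D (ρ_ref − ρ)/ρ.
h = 148.8 km × (2.711 − 2.627)/2.627 = 4.76 km.

4.76 km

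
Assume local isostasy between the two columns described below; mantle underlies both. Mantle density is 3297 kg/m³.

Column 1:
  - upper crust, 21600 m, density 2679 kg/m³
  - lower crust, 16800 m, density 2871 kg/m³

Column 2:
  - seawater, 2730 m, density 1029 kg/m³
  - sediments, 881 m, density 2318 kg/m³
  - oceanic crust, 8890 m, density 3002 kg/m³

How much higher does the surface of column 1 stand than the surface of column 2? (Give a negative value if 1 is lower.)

3280 m

For any compensation level in the mantle, the mantle terms cancel and isostasy reduces to e = (Σt_1 − Σt_2) − (Σ(ρt)_1 − Σ(ρt)_2) / ρ_m.
Σt_1 = 38400 m; Σt_2 = 12501 m; Σ(ρt)_1 = 106099200; Σ(ρt)_2 = 31539108 (in m·kg/m³).
e = (38400 − 12501) − (106099200 − 31539108) / 3297 = 3280 m.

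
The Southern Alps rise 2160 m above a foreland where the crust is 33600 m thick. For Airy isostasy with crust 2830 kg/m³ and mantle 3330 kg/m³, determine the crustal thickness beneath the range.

Root depth r = h ρ_c / (ρ_m − ρ_c) = 2160 m × 2830 / 500 = 12230 m.
Total thickness = T + h + r = 33600 m + 2160 m + 12230 m = 48000 m.

48000 m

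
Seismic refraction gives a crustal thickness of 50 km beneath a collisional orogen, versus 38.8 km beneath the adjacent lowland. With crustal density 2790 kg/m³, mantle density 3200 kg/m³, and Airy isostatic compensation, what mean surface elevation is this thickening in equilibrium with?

1.44 km

Excess crust Δ = 50 km − 38.8 km = 11.2 km, split between elevation h and root r with h + r = Δ.
Airy balance ρ_c h = (ρ_m − ρ_c) r gives r = h ρ_c/(ρ_m − ρ_c), so h (1 + ρ_c/(ρ_m − ρ_c)) = Δ, i.e. h = Δ (ρ_m − ρ_c)/ρ_m.
h = 11.2 km × 410/3200 = 1.44 km.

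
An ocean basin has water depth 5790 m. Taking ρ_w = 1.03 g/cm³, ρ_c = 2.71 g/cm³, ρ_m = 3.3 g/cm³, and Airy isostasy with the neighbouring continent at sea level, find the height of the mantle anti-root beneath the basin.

Equating mass per unit area of the two columns: replacing crust with seawater at the top is compensated by replacing crust with mantle at the base: d (ρ_c − ρ_w) = a (ρ_m − ρ_c).
a = d (ρ_c − ρ_w)/(ρ_m − ρ_c) = 5790 m × 1.68/0.59 = 16500 m.

16500 m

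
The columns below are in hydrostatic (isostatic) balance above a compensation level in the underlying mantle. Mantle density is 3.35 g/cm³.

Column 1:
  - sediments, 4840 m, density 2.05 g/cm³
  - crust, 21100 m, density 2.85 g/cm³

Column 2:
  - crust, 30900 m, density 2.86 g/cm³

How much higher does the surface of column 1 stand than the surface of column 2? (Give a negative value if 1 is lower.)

For any compensation level in the mantle, the mantle terms cancel and isostasy reduces to e = (Σt_1 − Σt_2) − (Σ(ρt)_1 − Σ(ρt)_2) / ρ_m.
Σt_1 = 25940 m; Σt_2 = 30900 m; Σ(ρt)_1 = 70057; Σ(ρt)_2 = 88374 (in m·g/cm³).
e = (25940 − 30900) − (70057 − 88374) / 3.35 = 508 m.

508 m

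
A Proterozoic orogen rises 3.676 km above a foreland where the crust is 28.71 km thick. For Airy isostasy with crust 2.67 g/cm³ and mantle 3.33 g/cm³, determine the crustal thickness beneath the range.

Root depth r = h ρ_c / (ρ_m − ρ_c) = 3.676 km × 2.67 / 0.66 = 14.87 km.
Total thickness = T + h + r = 28.71 km + 3.676 km + 14.87 km = 47.3 km.

47.3 km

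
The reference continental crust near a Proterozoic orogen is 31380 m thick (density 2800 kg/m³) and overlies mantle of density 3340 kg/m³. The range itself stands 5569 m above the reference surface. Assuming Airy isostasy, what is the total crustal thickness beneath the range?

65800 m

Root depth r = h ρ_c / (ρ_m − ρ_c) = 5569 m × 2800 / 540 = 28880 m.
Total thickness = T + h + r = 31380 m + 5569 m + 28880 m = 65800 m.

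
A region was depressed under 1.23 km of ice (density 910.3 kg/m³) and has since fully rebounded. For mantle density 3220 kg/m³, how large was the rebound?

Removing the load lets mantle flow back in; uplift u satisfies ρ_ice t = ρ_m u.
u = t ρ_ice/ρ_m = 1.23 km × 910.3/3220 = 0.348 km.

0.348 km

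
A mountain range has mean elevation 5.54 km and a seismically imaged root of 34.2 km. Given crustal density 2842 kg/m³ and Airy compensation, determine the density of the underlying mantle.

3300 kg/m³

Airy balance: ρ_c h = (ρ_m − ρ_c) r → ρ_m = ρ_c (1 + h/r).
ρ_m = 2842 × (1 + 5.54 km/34.2 km) = 3300 kg/m³.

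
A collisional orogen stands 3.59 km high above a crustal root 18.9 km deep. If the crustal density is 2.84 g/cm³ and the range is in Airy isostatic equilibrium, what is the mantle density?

Airy balance: ρ_c h = (ρ_m − ρ_c) r → ρ_m = ρ_c (1 + h/r).
ρ_m = 2.84 × (1 + 3.59 km/18.9 km) = 3.38 g/cm³.

3.38 g/cm³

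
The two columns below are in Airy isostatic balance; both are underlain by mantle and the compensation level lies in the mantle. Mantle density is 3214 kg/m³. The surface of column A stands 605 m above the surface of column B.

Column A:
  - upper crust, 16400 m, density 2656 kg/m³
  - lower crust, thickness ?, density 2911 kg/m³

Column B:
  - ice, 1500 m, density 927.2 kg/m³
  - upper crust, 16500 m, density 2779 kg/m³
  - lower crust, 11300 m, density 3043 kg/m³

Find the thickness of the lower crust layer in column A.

Take the compensation level at the base of the deeper column (depth z_c below the surface of column A) and equate Σ ρ_i t_i down to z_c; mantle fills any gap and the z_c terms cancel.
Column A: 16400×2656 + x×2911 + (z_c − 16400 − x)×3214
Column B: 605×0 + 1500×927.2 + 16500×2779 + 11300×3043 + (z_c − 605 − 29300)×3214
The z_c×3214 term appears on both sides and cancels. Collect the known terms of each column as K = Σ(ρt)_known − 3214 × (depth of known layers): K_A = 43558400 − 3214×16400 = −9151200; K_B = 81630200 − 3214×(605 + 29300) = −14484470.
Balance: K_A − x×(3214 − 2911) = K_B, so x = (K_A − K_B)/(3214 − 2911) = 5333270/303 = 17600 m.

17600 m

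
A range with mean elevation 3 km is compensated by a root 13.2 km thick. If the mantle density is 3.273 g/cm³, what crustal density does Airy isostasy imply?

ρ_c h = (ρ_m − ρ_c) r → ρ_c (h + r) = ρ_m r → ρ_c = ρ_m r / (h + r).
ρ_c = 3.273 × 13.2 km / (3 km + 13.2 km) = 2.67 g/cm³.

2.67 g/cm³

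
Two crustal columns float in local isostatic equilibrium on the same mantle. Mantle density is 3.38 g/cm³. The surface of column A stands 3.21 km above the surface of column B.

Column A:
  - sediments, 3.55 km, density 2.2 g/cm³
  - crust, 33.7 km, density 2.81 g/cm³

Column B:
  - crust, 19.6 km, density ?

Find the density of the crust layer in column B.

2.74 g/cm³

Take the compensation level at the base of the deeper column (depth z_c below the surface of column A) and equate Σ ρ_i t_i down to z_c; mantle fills any gap and the z_c terms cancel.
Column A: 3.55×2.2 + 33.7×2.81 + (z_c − 37.25)×3.38
Column B: 3.21×0 + 19.6×ρ + (z_c − 3.21 − 19.6)×3.38
The z_c×3.38 term appears on both sides and cancels. Collect the known terms of each column as K = Σ(ρt)_known − 3.38 × (depth of known layers): K_A = 102.507 − 3.38×37.25 = −23.398; K_B = 0 − 3.38×(3.21 + 19.6) = −77.0978.
Balance: K_A = K_B + 19.6×ρ, so ρ = (K_A − K_B)/19.6 = 53.6998/19.6 = 2.74 g/cm³.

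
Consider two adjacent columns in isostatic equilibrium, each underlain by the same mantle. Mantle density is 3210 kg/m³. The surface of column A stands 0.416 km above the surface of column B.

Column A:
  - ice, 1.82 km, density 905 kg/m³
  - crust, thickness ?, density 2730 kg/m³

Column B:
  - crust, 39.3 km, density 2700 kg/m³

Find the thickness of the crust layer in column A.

35.8 km

Take the compensation level at the base of the deeper column (depth z_c below the surface of column A) and equate Σ ρ_i t_i down to z_c; mantle fills any gap and the z_c terms cancel.
Column A: 1.82×905 + x×2730 + (z_c − 1.82 − x)×3210
Column B: 0.416×0 + 39.3×2700 + (z_c − 0.416 − 39.3)×3210
The z_c×3210 term appears on both sides and cancels. Collect the known terms of each column as K = Σ(ρt)_known − 3210 × (depth of known layers): K_A = 1647.1 − 3210×1.82 = −4195.1; K_B = 106110 − 3210×(0.416 + 39.3) = −21378.36.
Balance: K_A − x×(3210 − 2730) = K_B, so x = (K_A − K_B)/(3210 − 2730) = 17183.3/480 = 35.8 km.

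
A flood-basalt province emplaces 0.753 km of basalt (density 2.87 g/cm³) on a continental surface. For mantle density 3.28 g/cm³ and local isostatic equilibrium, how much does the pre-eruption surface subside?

0.659 km

Subaerial loading: s = t ρ_load / ρ_m.
s = 0.753 km × 2.87/3.28 = 0.659 km.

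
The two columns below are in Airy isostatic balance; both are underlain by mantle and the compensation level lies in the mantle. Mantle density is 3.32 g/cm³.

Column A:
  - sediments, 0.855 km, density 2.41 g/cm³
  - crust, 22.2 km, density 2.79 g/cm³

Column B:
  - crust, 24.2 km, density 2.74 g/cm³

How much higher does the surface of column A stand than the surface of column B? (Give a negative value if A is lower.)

−0.449 km

For any compensation level in the mantle, the mantle terms cancel and isostasy reduces to e = (Σt_A − Σt_B) − (Σ(ρt)_A − Σ(ρt)_B) / ρ_m.
Σt_A = 23.055 km; Σt_B = 24.2 km; Σ(ρt)_A = 63.99855; Σ(ρt)_B = 66.308 (in km·g/cm³).
e = (23.055 − 24.2) − (63.99855 − 66.308) / 3.32 = −0.449 km.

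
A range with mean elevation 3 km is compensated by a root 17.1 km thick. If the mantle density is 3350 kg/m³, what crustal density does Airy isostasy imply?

ρ_c h = (ρ_m − ρ_c) r → ρ_c (h + r) = ρ_m r → ρ_c = ρ_m r / (h + r).
ρ_c = 3350 × 17.1 km / (3 km + 17.1 km) = 2850 kg/m³.

2850 kg/m³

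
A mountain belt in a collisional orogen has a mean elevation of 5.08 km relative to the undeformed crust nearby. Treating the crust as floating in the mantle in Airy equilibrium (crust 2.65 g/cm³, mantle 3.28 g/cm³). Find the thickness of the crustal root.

21.4 km

Isostatic balance requires: the weight of the topography is balanced by the buoyancy of the root, ρ_c h = (ρ_m − ρ_c) r.
r = h · ρ_c / (ρ_m − ρ_c) = 5.08 km × 2.65 / (3.28 − 2.65) = 21.4 km.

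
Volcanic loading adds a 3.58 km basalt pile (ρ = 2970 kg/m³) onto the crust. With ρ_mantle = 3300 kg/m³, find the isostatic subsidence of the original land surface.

Subaerial loading: s = t ρ_load / ρ_m.
s = 3.58 km × 2970/3300 = 3.22 km.

3.22 km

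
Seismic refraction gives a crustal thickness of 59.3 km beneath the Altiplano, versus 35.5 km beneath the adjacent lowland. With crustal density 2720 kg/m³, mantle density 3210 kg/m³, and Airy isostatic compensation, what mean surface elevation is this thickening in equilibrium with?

Excess crust Δ = 59.3 km − 35.5 km = 23.8 km, split between elevation h and root r with h + r = Δ.
Airy balance ρ_c h = (ρ_m − ρ_c) r gives r = h ρ_c/(ρ_m − ρ_c), so h (1 + ρ_c/(ρ_m − ρ_c)) = Δ, i.e. h = Δ (ρ_m − ρ_c)/ρ_m.
h = 23.8 km × 490/3210 = 3.63 km.

3.63 km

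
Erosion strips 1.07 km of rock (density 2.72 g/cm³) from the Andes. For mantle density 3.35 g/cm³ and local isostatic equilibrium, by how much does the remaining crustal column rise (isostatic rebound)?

0.869 km

Unloading: uplift u = e ρ_c/ρ_m = 1.07 km × 2.72/3.35 = 0.869 km.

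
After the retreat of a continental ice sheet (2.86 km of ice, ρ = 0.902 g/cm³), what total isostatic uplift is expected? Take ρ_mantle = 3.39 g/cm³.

0.761 km

Removing the load lets mantle flow back in; uplift u satisfies ρ_ice t = ρ_m u.
u = t ρ_ice/ρ_m = 2.86 km × 0.902/3.39 = 0.761 km.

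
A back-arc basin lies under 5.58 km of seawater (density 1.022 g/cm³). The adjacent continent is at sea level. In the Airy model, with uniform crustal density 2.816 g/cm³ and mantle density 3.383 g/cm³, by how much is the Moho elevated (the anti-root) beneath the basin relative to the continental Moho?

By Archimedes' principle applied to the lithosphere: replacing crust with seawater at the top is compensated by replacing crust with mantle at the base: d (ρ_c − ρ_w) = a (ρ_m − ρ_c).
a = d (ρ_c − ρ_w)/(ρ_m − ρ_c) = 5.58 km × 1.794/0.567 = 17.7 km.

17.7 km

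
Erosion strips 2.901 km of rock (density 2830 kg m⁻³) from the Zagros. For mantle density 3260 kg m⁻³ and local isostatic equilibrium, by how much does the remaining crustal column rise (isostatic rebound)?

Unloading: uplift u = e ρ_c/ρ_m = 2.901 km × 2830/3260 = 2.52 km.

2.52 km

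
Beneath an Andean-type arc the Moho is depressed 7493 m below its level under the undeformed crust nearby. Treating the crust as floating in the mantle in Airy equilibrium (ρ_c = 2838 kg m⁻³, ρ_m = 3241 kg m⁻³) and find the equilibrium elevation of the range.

1060 m

Balancing pressure at the compensation depth: ρ_c h = (ρ_m − ρ_c) r.
h = r (ρ_m − ρ_c) / ρ_c = 7493 m × (3241 − 2838) / 2838 = 1060 m.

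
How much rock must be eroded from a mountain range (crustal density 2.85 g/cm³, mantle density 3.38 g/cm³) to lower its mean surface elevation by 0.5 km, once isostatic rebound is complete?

Net drop Δ = e − u = e − e ρ_c/ρ_m = e (ρ_m − ρ_c)/ρ_m.
e = Δ ρ_m/(ρ_m − ρ_c) = 0.5 km × 3.38/0.53 = 3.19 km.

3.19 km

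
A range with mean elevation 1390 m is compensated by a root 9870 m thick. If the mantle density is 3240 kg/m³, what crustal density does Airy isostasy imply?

2840 kg/m³

ρ_c h = (ρ_m − ρ_c) r → ρ_c (h + r) = ρ_m r → ρ_c = ρ_m r / (h + r).
ρ_c = 3240 × 9870 m / (1390 m + 9870 m) = 2840 kg/m³.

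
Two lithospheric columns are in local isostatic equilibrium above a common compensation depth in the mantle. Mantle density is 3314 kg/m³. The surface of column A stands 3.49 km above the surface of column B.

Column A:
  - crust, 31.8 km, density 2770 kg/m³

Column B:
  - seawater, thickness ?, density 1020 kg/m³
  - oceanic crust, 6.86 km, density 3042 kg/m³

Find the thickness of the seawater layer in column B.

1.69 km

Take the compensation level at the base of the deeper column (depth z_c below the surface of column A) and equate Σ ρ_i t_i down to z_c; mantle fills any gap and the z_c terms cancel.
Column A: 31.8×2770 + (z_c − 31.8)×3314
Column B: 3.49×0 + x×1020 + 6.86×3042 + (z_c − 3.49 − 6.86 − x)×3314
The z_c×3314 term appears on both sides and cancels. Collect the known terms of each column as K = Σ(ρt)_known − 3314 × (depth of known layers): K_A = 88086 − 3314×31.8 = −17299.2; K_B = 20868.12 − 3314×(3.49 + 6.86) = −13431.78.
Balance: K_A = K_B − x×(3314 − 1020), so x = (K_B − K_A)/(3314 − 1020) = 3867.42/2294 = 1.69 km.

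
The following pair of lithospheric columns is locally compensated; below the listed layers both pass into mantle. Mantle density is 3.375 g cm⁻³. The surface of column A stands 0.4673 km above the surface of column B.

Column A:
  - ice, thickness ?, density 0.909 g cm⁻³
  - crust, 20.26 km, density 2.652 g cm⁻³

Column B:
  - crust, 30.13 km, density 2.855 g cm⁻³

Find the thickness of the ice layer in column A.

1.05 km

Take the compensation level at the base of the deeper column (depth z_c below the surface of column A) and equate Σ ρ_i t_i down to z_c; mantle fills any gap and the z_c terms cancel.
Column A: x×0.909 + 20.26×2.652 + (z_c − 20.26 − x)×3.375
Column B: 0.4673×0 + 30.13×2.855 + (z_c − 0.4673 − 30.13)×3.375
The z_c×3.375 term appears on both sides and cancels. Collect the known terms of each column as K = Σ(ρt)_known − 3.375 × (depth of known layers): K_A = 53.72952 − 3.375×20.26 = −14.64798; K_B = 86.02115 − 3.375×(0.4673 + 30.13) = −17.2447375.
Balance: K_A − x×(3.375 − 0.909) = K_B, so x = (K_A − K_B)/(3.375 − 0.909) = 2.59676/2.466 = 1.05 km.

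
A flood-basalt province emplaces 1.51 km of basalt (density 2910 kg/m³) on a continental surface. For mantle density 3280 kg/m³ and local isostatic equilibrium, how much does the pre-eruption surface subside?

1.34 km

Subaerial loading: s = t ρ_load / ρ_m.
s = 1.51 km × 2910/3280 = 1.34 km.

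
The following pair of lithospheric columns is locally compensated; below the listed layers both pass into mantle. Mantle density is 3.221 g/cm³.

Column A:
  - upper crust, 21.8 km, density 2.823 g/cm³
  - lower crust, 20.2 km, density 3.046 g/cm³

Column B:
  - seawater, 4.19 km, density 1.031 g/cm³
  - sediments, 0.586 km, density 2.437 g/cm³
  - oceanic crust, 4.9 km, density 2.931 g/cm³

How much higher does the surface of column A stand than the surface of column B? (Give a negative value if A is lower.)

For any compensation level in the mantle, the mantle terms cancel and isostasy reduces to e = (Σt_A − Σt_B) − (Σ(ρt)_A − Σ(ρt)_B) / ρ_m.
Σt_A = 42 km; Σt_B = 9.676 km; Σ(ρt)_A = 123.0706; Σ(ρt)_B = 20.109872 (in km·g/cm³).
e = (42 − 9.676) − (123.0706 − 20.109872) / 3.221 = 0.359 km.

0.359 km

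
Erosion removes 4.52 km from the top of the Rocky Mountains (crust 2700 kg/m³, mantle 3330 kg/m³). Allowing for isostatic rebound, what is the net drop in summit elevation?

0.855 km

Rebound u = e ρ_c/ρ_m = 4.52 km × 2700/3330 = 3.665 km.
Net surface drop = e − u = 4.52 km − 3.665 km = e (ρ_m − ρ_c)/ρ_m = 0.855 km.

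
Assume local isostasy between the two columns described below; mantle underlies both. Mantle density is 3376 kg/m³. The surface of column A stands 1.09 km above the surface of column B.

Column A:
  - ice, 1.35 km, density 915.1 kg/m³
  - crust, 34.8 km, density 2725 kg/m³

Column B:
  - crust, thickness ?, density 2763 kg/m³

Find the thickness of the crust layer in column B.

Take the compensation level at the base of the deeper column (depth z_c below the surface of column A) and equate Σ ρ_i t_i down to z_c; mantle fills any gap and the z_c terms cancel.
Column A: 1.35×915.1 + 34.8×2725 + (z_c − 36.15)×3376
Column B: 1.09×0 + x×2763 + (z_c − 1.09 − 0 − x)×3376
The z_c×3376 term appears on both sides and cancels. Collect the known terms of each column as K = Σ(ρt)_known − 3376 × (depth of known layers): K_A = 96065.385 − 3376×36.15 = −25977.015; K_B = 0 − 3376×(1.09 + 0) = −3679.84.
Balance: K_A = K_B − x×(3376 − 2763), so x = (K_B − K_A)/(3376 − 2763) = 22297.2/613 = 36.4 km.

36.4 km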